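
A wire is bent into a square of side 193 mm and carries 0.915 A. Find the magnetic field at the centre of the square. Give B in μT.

B ≈ 5.36 μT

Each side is a finite straight segment at perpendicular distance d = a/(2 tan(π/4)) = 0.0965 m from the centre, with end-angles ±π/4.
One side contributes B₁ = (μ₀I/4πd)·2 sin(π/4) = 1.34×10⁻⁶ T.
All 4 sides add in the same direction: B = 4 × 1.34×10⁻⁶ = 5.36×10⁻⁶ T.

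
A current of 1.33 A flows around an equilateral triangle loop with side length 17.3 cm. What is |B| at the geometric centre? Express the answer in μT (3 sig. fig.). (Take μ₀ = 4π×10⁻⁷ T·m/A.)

B ≈ 13.8 μT

Each side is a finite straight segment at perpendicular distance d = a/(2 tan(π/3)) = 0.04994 m from the centre, with end-angles ±π/3.
One side contributes B₁ = (μ₀I/4πd)·2 sin(π/3) = 4.61×10⁻⁶ T.
All 3 sides add in the same direction: B = 3 × 4.61×10⁻⁶ = 1.38×10⁻⁵ T.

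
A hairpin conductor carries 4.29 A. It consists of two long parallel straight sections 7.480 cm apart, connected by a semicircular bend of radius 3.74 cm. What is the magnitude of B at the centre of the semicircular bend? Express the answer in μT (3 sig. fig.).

B ≈ 59.0 μT

The semicircular arc contributes B_arc = μ₀I·π/(4πR) = μ₀I/(4R) = 3.60×10⁻⁵ T.
Each semi-infinite lead is at perpendicular distance R = 0.0374 m from the centre, with the perpendicular foot at its near end, so it contributes μ₀I/(4πR); both point the same way, together 2.29×10⁻⁵ T.
Arc and leads all point the same direction: B = 3.60×10⁻⁵ + 2.29×10⁻⁵ = 5.90×10⁻⁵ T.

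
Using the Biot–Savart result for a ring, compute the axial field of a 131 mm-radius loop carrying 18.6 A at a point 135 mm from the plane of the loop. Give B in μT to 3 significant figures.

On the axis of a circular loop, B = μ₀IR² / [2(R²+z²)^(3/2)].
R² + z² = (0.131)² + (0.135)² = 0.03539 m², and (R²+z²)^(3/2) = 6.66×10⁻³ m³.
B = (4π×10⁻⁷ × 18.6 × 0.01716) / (2 × 6.66×10⁻³) = 3.01×10⁻⁵ T.

B ≈ 30.1 μT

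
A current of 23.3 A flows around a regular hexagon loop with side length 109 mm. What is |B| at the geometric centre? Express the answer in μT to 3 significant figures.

Each side is a finite straight segment at perpendicular distance d = a/(2 tan(π/6)) = 0.0944 m from the centre, with end-angles ±π/6.
One side contributes B₁ = (μ₀I/4πd)·2 sin(π/6) = 2.47×10⁻⁵ T.
All 6 sides add in the same direction: B = 6 × 2.47×10⁻⁵ = 1.48×10⁻⁴ T.

B ≈ 148 μT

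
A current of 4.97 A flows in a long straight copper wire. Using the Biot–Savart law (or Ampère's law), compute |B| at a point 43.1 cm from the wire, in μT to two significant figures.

B ≈ 2.3 μT

For an infinitely long straight wire, B = μ₀I/(2πd).
B = (4π×10⁻⁷ × 4.97) / (2π × 0.431) = 2.31×10⁻⁶ T.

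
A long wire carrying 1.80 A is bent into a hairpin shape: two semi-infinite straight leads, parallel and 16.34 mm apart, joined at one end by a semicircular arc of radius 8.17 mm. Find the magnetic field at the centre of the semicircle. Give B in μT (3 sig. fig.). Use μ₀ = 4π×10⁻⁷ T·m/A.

B ≈ 113 μT

The semicircular arc contributes B_arc = μ₀I·π/(4πR) = μ₀I/(4R) = 6.92×10⁻⁵ T.
Each semi-infinite lead is at perpendicular distance R = 0.00817 m from the centre, with the perpendicular foot at its near end, so it contributes μ₀I/(4πR); both point the same way, together 4.41×10⁻⁵ T.
Arc and leads all point the same direction: B = 6.92×10⁻⁵ + 4.41×10⁻⁵ = 1.13×10⁻⁴ T.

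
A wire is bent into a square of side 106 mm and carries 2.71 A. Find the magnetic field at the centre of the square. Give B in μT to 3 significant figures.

B ≈ 28.9 μT

Each side is a finite straight segment at perpendicular distance d = a/(2 tan(π/4)) = 0.053 m from the centre, with end-angles ±π/4.
One side contributes B₁ = (μ₀I/4πd)·2 sin(π/4) = 7.23×10⁻⁶ T.
All 4 sides add in the same direction: B = 4 × 7.23×10⁻⁶ = 2.89×10⁻⁵ T.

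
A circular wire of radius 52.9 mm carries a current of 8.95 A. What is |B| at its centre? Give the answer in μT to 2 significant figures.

B ≈ 110 μT

At the centre of a circular loop the Biot–Savart law gives B = μ₀I/(2R).
B = (4π×10⁻⁷ × 8.95) / (2 × 0.0529) = 1.06×10⁻⁴ T.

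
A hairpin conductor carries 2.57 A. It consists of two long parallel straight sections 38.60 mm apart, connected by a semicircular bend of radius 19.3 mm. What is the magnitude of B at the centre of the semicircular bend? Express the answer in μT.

The semicircular arc contributes B_arc = μ₀I·π/(4πR) = μ₀I/(4R) = 4.18×10⁻⁵ T.
Each semi-infinite lead is at perpendicular distance R = 0.0193 m from the centre, with the perpendicular foot at its near end, so it contributes μ₀I/(4πR); both point the same way, together 2.66×10⁻⁵ T.
Arc and leads all point the same direction: B = 4.18×10⁻⁵ + 2.66×10⁻⁵ = 6.85×10⁻⁵ T.

B ≈ 68.5 μT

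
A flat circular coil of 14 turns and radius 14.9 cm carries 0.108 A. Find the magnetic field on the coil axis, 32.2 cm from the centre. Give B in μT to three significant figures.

B ≈ 0.472 μT

For an N-turn flat coil, B = Nμ₀IR²/[2(R²+z²)^(3/2)] with R = 0.149 m, z = 0.322 m.
B = 14 × 3.37×10⁻⁸ T = 4.72×10⁻⁷ T.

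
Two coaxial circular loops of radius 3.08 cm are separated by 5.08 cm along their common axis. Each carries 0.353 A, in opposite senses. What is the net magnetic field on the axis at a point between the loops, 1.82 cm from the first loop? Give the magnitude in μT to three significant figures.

Each loop contributes B = μ₀IR²/[2(R²+z²)^(3/2)] on the axis, with z measured from that loop.
Loop 1 (z = 0.0182 m): B₁ = 4.60×10⁻⁶ T. Loop 2 (z = 0.0326 m): B₂ = 2.33×10⁻⁶ T.
The fields oppose: B = |B₁ − B₂| = 2.26×10⁻⁶ T.

B ≈ 2.26 μT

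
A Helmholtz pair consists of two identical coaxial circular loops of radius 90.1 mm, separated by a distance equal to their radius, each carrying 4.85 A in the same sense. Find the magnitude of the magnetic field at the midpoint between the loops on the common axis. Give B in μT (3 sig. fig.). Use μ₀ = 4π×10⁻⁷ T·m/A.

Each loop contributes B = μ₀IR²/[2(R²+z²)^(3/2)] on the axis, with z measured from that loop.
Loop 1 (z = 0.04505 m): B₁ = 2.42×10⁻⁵ T. Loop 2 (z = 0.04505 m): B₂ = 2.42×10⁻⁵ T.
The fields add: B = B₁ + B₂ = 4.84×10⁻⁵ T.

B ≈ 48.4 μT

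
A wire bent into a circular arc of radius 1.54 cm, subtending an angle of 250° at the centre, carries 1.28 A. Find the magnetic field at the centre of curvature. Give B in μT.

The Biot–Savart field of a circular arc at its centre is B = μ₀Iφ/(4πR), with φ = 4.363 rad.
B = (4π×10⁻⁷ × 1.28 × 4.363) / (4π × 0.0154) = 3.63×10⁻⁵ T.

B ≈ 36.3 μT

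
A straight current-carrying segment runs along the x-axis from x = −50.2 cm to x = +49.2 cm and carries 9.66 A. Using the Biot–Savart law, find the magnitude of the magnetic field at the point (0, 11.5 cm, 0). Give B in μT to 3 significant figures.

B ≈ 16.4 μT

For a finite straight segment, B = (μ₀I/4πd)(sinθ₁ + sinθ₂), where θ₁, θ₂ are the angles from the perpendicular to each end.
The perpendicular distance is d = 0.115 m; the end-offsets along the wire are a = 0.502 m and b = 0.492 m.
sinθ₁ = 0.502/√(0.502²+0.115²) = 0.9747; sinθ₂ = 0.492/√(0.492²+0.115²) = 0.9738.
B = (4π×10⁻⁷ × 9.66) / (4π × 0.115) × (0.9747 + 0.9738) = 1.64×10⁻⁵ T.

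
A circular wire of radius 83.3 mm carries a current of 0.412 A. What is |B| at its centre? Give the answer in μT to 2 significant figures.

B ≈ 3.1 μT

At the centre of a circular loop the Biot–Savart law gives B = μ₀I/(2R).
B = (4π×10⁻⁷ × 0.412) / (2 × 0.0833) = 3.11×10⁻⁶ T.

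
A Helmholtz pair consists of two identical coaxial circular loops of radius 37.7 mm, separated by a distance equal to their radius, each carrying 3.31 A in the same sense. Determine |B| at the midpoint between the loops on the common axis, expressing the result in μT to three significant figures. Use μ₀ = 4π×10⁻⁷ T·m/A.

Each loop contributes B = μ₀IR²/[2(R²+z²)^(3/2)] on the axis, with z measured from that loop.
Loop 1 (z = 0.01885 m): B₁ = 3.95×10⁻⁵ T. Loop 2 (z = 0.01885 m): B₂ = 3.95×10⁻⁵ T.
The fields add: B = B₁ + B₂ = 7.89×10⁻⁵ T.

B ≈ 78.9 μT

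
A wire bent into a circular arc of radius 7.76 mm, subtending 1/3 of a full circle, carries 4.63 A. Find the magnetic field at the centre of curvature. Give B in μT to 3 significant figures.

The Biot–Savart field of a circular arc at its centre is B = μ₀Iφ/(4πR), with φ = 2.094 rad.
B = (4π×10⁻⁷ × 4.63 × 2.094) / (4π × 0.00776) = 1.25×10⁻⁴ T.

B ≈ 125 μT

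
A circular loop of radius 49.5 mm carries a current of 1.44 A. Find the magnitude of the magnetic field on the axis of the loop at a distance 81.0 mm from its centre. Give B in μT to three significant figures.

B ≈ 2.59 μT

On the axis of a circular loop, B = μ₀IR² / [2(R²+z²)^(3/2)].
R² + z² = (0.0495)² + (0.081)² = 0.009011 m², and (R²+z²)^(3/2) = 8.55×10⁻⁴ m³.
B = (4π×10⁻⁷ × 1.44 × 0.00245) / (2 × 8.55×10⁻⁴) = 2.59×10⁻⁶ T.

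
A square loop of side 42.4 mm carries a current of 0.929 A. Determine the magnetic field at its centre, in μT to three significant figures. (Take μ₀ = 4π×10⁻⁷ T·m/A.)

B ≈ 24.8 μT

Each side is a finite straight segment at perpendicular distance d = a/(2 tan(π/4)) = 0.0212 m from the centre, with end-angles ±π/4.
One side contributes B₁ = (μ₀I/4πd)·2 sin(π/4) = 6.20×10⁻⁶ T.
All 4 sides add in the same direction: B = 4 × 6.20×10⁻⁶ = 2.48×10⁻⁵ T.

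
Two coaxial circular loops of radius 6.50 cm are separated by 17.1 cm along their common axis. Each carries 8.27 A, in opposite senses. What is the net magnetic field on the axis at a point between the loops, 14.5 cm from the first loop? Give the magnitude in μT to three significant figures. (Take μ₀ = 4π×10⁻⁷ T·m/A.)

B ≈ 58.5 μT

Each loop contributes B = μ₀IR²/[2(R²+z²)^(3/2)] on the axis, with z measured from that loop.
Loop 1 (z = 0.145 m): B₁ = 5.47×10⁻⁶ T. Loop 2 (z = 0.026 m): B₂ = 6.40×10⁻⁵ T.
The fields oppose: B = |B₁ − B₂| = 5.85×10⁻⁵ T.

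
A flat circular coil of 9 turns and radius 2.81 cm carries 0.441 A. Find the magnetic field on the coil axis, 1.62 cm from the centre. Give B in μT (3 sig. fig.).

B ≈ 57.7 μT

For an N-turn flat coil, B = Nμ₀IR²/[2(R²+z²)^(3/2)] with R = 0.0281 m, z = 0.0162 m.
B = 9 × 6.41×10⁻⁶ T = 5.77×10⁻⁵ T.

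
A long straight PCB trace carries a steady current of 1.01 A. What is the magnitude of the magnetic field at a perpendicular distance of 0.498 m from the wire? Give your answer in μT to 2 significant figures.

B ≈ 0.41 μT

For an infinitely long straight wire, B = μ₀I/(2πd).
B = (4π×10⁻⁷ × 1.01) / (2π × 0.498) = 4.06×10⁻⁷ T.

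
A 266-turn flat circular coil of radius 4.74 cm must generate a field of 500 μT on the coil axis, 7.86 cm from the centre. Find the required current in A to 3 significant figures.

I ≈ 1.03 A

For an N-turn coil, B = Nμ₀IR²/[2(R²+z²)^(3/2)] with R = 0.0474 m, z = 0.0786 m, so I = 2B(R²+z²)^(3/2)/(Nμ₀R²) = 2 × 5.00×10⁻⁴ × 7.73×10⁻⁴ / (266 × 4π×10⁻⁷ × 0.002247) = 1.03 A.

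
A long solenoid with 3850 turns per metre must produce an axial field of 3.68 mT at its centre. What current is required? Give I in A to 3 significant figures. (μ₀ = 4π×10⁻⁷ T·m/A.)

I ≈ 0.761 A

Inside a long solenoid B = μ₀nI with n = 3850 m⁻¹, so I = B/(μ₀n).
I = 3.68×10⁻³ / (4π×10⁻⁷ × 3850) = 0.761 A.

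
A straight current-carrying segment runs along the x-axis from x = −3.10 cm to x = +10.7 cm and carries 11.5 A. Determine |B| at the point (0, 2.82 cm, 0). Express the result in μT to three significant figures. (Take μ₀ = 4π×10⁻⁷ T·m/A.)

B ≈ 69.6 μT

For a finite straight segment, B = (μ₀I/4πd)(sinθ₁ + sinθ₂), where θ₁, θ₂ are the angles from the perpendicular to each end.
The perpendicular distance is d = 0.0282 m; the end-offsets along the wire are a = 0.031 m and b = 0.107 m.
sinθ₁ = 0.031/√(0.031²+0.0282²) = 0.7397; sinθ₂ = 0.107/√(0.107²+0.0282²) = 0.9670.
B = (4π×10⁻⁷ × 11.5) / (4π × 0.0282) × (0.7397 + 0.9670) = 6.96×10⁻⁵ T.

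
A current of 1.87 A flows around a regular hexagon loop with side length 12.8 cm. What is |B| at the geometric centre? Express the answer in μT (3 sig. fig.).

Each side is a finite straight segment at perpendicular distance d = a/(2 tan(π/6)) = 0.1109 m from the centre, with end-angles ±π/6.
One side contributes B₁ = (μ₀I/4πd)·2 sin(π/6) = 1.69×10⁻⁶ T.
All 6 sides add in the same direction: B = 6 × 1.69×10⁻⁶ = 1.01×10⁻⁵ T.

B ≈ 10.1 μT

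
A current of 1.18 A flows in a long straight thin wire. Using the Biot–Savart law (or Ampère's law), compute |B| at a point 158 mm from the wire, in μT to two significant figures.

For an infinitely long straight wire, B = μ₀I/(2πd).
B = (4π×10⁻⁷ × 1.18) / (2π × 0.158) = 1.49×10⁻⁶ T.

B ≈ 1.5 μT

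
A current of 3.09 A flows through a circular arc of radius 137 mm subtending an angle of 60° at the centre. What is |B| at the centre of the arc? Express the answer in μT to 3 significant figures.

The Biot–Savart field of a circular arc at its centre is B = μ₀Iφ/(4πR), with φ = 1.047 rad.
B = (4π×10⁻⁷ × 3.09 × 1.047) / (4π × 0.137) = 2.36×10⁻⁶ T.

B ≈ 2.36 μT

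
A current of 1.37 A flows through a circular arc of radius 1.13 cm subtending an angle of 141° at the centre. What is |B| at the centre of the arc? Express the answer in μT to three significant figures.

B ≈ 29.8 μT

The Biot–Savart field of a circular arc at its centre is B = μ₀Iφ/(4πR), with φ = 2.461 rad.
B = (4π×10⁻⁷ × 1.37 × 2.461) / (4π × 0.0113) = 2.98×10⁻⁵ T.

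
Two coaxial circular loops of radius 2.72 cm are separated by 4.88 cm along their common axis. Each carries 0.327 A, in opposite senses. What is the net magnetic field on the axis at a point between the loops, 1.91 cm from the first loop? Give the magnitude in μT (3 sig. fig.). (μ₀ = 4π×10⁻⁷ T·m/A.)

B ≈ 1.81 μT

Each loop contributes B = μ₀IR²/[2(R²+z²)^(3/2)] on the axis, with z measured from that loop.
Loop 1 (z = 0.0191 m): B₁ = 4.14×10⁻⁶ T. Loop 2 (z = 0.0297 m): B₂ = 2.33×10⁻⁶ T.
The fields oppose: B = |B₁ − B₂| = 1.81×10⁻⁶ T.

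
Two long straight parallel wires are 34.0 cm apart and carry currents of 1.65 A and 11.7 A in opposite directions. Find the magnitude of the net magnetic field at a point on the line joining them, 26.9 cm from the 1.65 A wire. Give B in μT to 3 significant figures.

Each long wire gives B = μ₀I/(2πd). Distances are d₁ = 0.269 m and d₂ = 0.071 m.
B₁ = 1.23×10⁻⁶ T, B₂ = 3.30×10⁻⁵ T.
Between antiparallel currents both contributions point the same way, so they add. B = B₁ + B₂ = 1.23×10⁻⁶ + 3.30×10⁻⁵ = 3.42×10⁻⁵ T.

B ≈ 34.2 μT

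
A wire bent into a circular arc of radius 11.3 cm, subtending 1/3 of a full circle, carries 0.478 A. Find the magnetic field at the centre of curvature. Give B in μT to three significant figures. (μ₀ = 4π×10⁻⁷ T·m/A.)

B ≈ 0.886 μT

The Biot–Savart field of a circular arc at its centre is B = μ₀Iφ/(4πR), with φ = 2.094 rad.
B = (4π×10⁻⁷ × 0.478 × 2.094) / (4π × 0.113) = 8.86×10⁻⁷ T.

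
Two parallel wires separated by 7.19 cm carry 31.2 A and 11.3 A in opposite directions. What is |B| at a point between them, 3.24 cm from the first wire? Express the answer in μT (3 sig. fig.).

B ≈ 250 μT

Each long wire gives B = μ₀I/(2πd). Distances are d₁ = 0.0324 m and d₂ = 0.0395 m.
B₁ = 1.93×10⁻⁴ T, B₂ = 5.72×10⁻⁵ T.
Between antiparallel currents both contributions point the same way, so they add. B = B₁ + B₂ = 1.93×10⁻⁴ + 5.72×10⁻⁵ = 2.50×10⁻⁴ T.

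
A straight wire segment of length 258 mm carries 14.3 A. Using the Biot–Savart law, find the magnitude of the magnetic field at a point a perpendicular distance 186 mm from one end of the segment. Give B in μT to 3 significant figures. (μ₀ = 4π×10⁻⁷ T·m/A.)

B ≈ 6.24 μT

For a finite straight segment, B = (μ₀I/4πd)(sinθ₁ + sinθ₂), where θ₁, θ₂ are the angles from the perpendicular to each end.
The perpendicular foot is at one end, so the two end-offsets along the wire are 0 and L = 0.258 m.
sinθ₁ = 0/√(0²+0.186²) = 0.0000; sinθ₂ = 0.258/√(0.258²+0.186²) = 0.8112.
B = (4π×10⁻⁷ × 14.3) / (4π × 0.186) × (0.0000 + 0.8112) = 6.24×10⁻⁶ T.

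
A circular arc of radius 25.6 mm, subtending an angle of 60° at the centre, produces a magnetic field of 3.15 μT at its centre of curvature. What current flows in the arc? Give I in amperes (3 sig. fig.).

I ≈ 0.770 A

For a circular arc, B = μ₀Iφ/(4πR) with φ in radians; here φ = 1.047 rad.
So I = 4πRB/(μ₀φ) = 4π × 0.0256 × 3.15×10⁻⁶ / (4π×10⁻⁷ × 1.047) = 0.770 A.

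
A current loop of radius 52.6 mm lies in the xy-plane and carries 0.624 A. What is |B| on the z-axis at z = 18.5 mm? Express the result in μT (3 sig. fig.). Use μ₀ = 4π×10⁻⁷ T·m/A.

B ≈ 6.26 μT

On the axis of a circular loop, B = μ₀IR² / [2(R²+z²)^(3/2)].
R² + z² = (0.0526)² + (0.0185)² = 0.003109 m², and (R²+z²)^(3/2) = 1.73×10⁻⁴ m³.
B = (4π×10⁻⁷ × 0.624 × 0.002767) / (2 × 1.73×10⁻⁴) = 6.26×10⁻⁶ T.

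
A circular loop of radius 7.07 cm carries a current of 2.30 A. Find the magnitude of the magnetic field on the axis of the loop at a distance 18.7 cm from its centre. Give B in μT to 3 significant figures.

B ≈ 0.904 μT

On the axis of a circular loop, B = μ₀IR² / [2(R²+z²)^(3/2)].
R² + z² = (0.0707)² + (0.187)² = 0.03997 m², and (R²+z²)^(3/2) = 7.99×10⁻³ m³.
B = (4π×10⁻⁷ × 2.30 × 0.004998) / (2 × 7.99×10⁻³) = 9.04×10⁻⁷ T.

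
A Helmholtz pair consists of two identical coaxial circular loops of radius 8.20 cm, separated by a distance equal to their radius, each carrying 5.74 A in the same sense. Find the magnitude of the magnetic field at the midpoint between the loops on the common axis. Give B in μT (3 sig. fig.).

Each loop contributes B = μ₀IR²/[2(R²+z²)^(3/2)] on the axis, with z measured from that loop.
Loop 1 (z = 0.041 m): B₁ = 3.15×10⁻⁵ T. Loop 2 (z = 0.041 m): B₂ = 3.15×10⁻⁵ T.
The fields add: B = B₁ + B₂ = 6.29×10⁻⁵ T.

B ≈ 62.9 μT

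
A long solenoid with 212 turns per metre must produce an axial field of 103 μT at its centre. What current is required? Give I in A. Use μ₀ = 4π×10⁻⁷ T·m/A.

Inside a long solenoid B = μ₀nI with n = 212 m⁻¹, so I = B/(μ₀n).
I = 1.03×10⁻⁴ / (4π×10⁻⁷ × 212) = 0.387 A.

I ≈ 0.387 A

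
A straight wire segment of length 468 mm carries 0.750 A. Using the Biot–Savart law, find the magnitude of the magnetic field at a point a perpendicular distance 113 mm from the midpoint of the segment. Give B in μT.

B ≈ 1.20 μT

For a finite straight segment, B = (μ₀I/4πd)(sinθ₁ + sinθ₂), where θ₁, θ₂ are the angles from the perpendicular to each end.
The perpendicular from the point meets the wire at its midpoint, so each end is L/2 = 0.234 m away along the wire.
sinθ₁ = 0.234/√(0.234²+0.113²) = 0.9005; sinθ₂ = 0.234/√(0.234²+0.113²) = 0.9005.
B = (4π×10⁻⁷ × 0.750) / (4π × 0.113) × (0.9005 + 0.9005) = 1.20×10⁻⁶ T.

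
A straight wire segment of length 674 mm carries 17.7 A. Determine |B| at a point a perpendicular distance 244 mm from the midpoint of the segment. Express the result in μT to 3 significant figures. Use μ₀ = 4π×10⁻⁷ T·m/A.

B ≈ 11.8 μT

For a finite straight segment, B = (μ₀I/4πd)(sinθ₁ + sinθ₂), where θ₁, θ₂ are the angles from the perpendicular to each end.
The perpendicular from the point meets the wire at its midpoint, so each end is L/2 = 0.337 m away along the wire.
sinθ₁ = 0.337/√(0.337²+0.244²) = 0.8100; sinθ₂ = 0.337/√(0.337²+0.244²) = 0.8100.
B = (4π×10⁻⁷ × 17.7) / (4π × 0.244) × (0.8100 + 0.8100) = 1.18×10⁻⁵ T.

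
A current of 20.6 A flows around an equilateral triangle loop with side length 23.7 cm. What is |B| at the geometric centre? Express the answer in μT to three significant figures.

Each side is a finite straight segment at perpendicular distance d = a/(2 tan(π/3)) = 0.06842 m from the centre, with end-angles ±π/3.
One side contributes B₁ = (μ₀I/4πd)·2 sin(π/3) = 5.22×10⁻⁵ T.
All 3 sides add in the same direction: B = 3 × 5.22×10⁻⁵ = 1.56×10⁻⁴ T.

B ≈ 156 μT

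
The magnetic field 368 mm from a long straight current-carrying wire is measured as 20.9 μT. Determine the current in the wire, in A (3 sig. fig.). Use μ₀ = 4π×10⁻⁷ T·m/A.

I ≈ 38.5 A

For a long straight wire B = μ₀I/(2πd), so I = 2πdB/μ₀.
I = 2π × 0.368 × 2.09×10⁻⁵ / (4π×10⁻⁷) = 38.5 A.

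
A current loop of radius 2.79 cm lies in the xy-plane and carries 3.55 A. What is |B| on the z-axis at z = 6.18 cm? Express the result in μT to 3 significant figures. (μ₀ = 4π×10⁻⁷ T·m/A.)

B ≈ 5.57 μT

On the axis of a circular loop, B = μ₀IR² / [2(R²+z²)^(3/2)].
R² + z² = (0.0279)² + (0.0618)² = 0.004598 m², and (R²+z²)^(3/2) = 3.12×10⁻⁴ m³.
B = (4π×10⁻⁷ × 3.55 × 0.0007784) / (2 × 3.12×10⁻⁴) = 5.57×10⁻⁶ T.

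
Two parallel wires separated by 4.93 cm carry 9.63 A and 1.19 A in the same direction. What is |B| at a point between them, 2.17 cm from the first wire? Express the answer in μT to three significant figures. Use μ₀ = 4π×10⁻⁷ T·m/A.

Each long wire gives B = μ₀I/(2πd). Distances are d₁ = 0.0217 m and d₂ = 0.0276 m.
B₁ = 8.88×10⁻⁵ T, B₂ = 8.62×10⁻⁶ T.
Between parallel currents the two contributions point in opposite directions, so they subtract. B = |B₁ − B₂| = |8.88×10⁻⁵ − 8.62×10⁻⁶| = 8.01×10⁻⁵ T.

B ≈ 80.1 μT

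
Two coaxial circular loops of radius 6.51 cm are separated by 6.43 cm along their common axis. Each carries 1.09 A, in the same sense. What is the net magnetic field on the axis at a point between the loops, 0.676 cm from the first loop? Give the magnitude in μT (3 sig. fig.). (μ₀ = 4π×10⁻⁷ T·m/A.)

Each loop contributes B = μ₀IR²/[2(R²+z²)^(3/2)] on the axis, with z measured from that loop.
Loop 1 (z = 0.00676 m): B₁ = 1.04×10⁻⁵ T. Loop 2 (z = 0.05754 m): B₂ = 4.43×10⁻⁶ T.
The fields add: B = B₁ + B₂ = 1.48×10⁻⁵ T.

B ≈ 14.8 μT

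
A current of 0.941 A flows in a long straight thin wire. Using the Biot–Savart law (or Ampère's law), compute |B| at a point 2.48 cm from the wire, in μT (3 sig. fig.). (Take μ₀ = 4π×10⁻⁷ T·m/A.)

B ≈ 7.59 μT

For an infinitely long straight wire, B = μ₀I/(2πd).
B = (4π×10⁻⁷ × 0.941) / (2π × 0.0248) = 7.59×10⁻⁶ T.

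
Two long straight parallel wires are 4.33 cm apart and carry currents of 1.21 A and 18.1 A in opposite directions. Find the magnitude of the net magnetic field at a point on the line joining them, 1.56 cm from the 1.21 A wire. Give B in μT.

B ≈ 146 μT

Each long wire gives B = μ₀I/(2πd). Distances are d₁ = 0.0156 m and d₂ = 0.0277 m.
B₁ = 1.55×10⁻⁵ T, B₂ = 1.31×10⁻⁴ T.
Between antiparallel currents both contributions point the same way, so they add. B = B₁ + B₂ = 1.55×10⁻⁵ + 1.31×10⁻⁴ = 1.46×10⁻⁴ T.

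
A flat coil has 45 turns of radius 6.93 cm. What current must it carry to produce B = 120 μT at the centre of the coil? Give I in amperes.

For an N-turn coil, B = Nμ₀I/(2R) with R = 0.0693 m, so I = 2RB/(Nμ₀) = 2 × 0.0693 × 1.20×10⁻⁴ / (45 × 4π×10⁻⁷) = 0.294 A.

I ≈ 0.294 A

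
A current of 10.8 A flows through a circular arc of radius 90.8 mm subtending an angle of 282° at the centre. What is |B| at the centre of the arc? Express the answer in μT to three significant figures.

The Biot–Savart field of a circular arc at its centre is B = μ₀Iφ/(4πR), with φ = 4.922 rad.
B = (4π×10⁻⁷ × 10.8 × 4.922) / (4π × 0.0908) = 5.85×10⁻⁵ T.

B ≈ 58.5 μT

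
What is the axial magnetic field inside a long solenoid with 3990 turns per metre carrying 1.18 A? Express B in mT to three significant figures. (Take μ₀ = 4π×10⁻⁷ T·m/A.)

Inside a long solenoid, B = μ₀nI with n = 3990 turns/m.
B = 4π×10⁻⁷ × 3990 × 1.18 = 5.92×10⁻³ T.

B ≈ 5.92 mT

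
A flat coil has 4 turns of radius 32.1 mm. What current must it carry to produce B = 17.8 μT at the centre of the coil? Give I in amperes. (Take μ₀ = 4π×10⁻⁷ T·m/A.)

I ≈ 0.227 A

For an N-turn coil, B = Nμ₀I/(2R) with R = 0.0321 m, so I = 2RB/(Nμ₀) = 2 × 0.0321 × 1.78×10⁻⁵ / (4 × 4π×10⁻⁷) = 0.227 A.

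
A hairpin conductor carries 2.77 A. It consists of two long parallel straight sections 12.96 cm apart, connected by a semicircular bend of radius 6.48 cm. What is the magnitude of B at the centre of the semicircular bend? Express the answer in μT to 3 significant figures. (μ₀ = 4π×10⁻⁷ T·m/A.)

The semicircular arc contributes B_arc = μ₀I·π/(4πR) = μ₀I/(4R) = 1.34×10⁻⁵ T.
Each semi-infinite lead is at perpendicular distance R = 0.0648 m from the centre, with the perpendicular foot at its near end, so it contributes μ₀I/(4πR); both point the same way, together 8.55×10⁻⁶ T.
Arc and leads all point the same direction: B = 1.34×10⁻⁵ + 8.55×10⁻⁶ = 2.20×10⁻⁵ T.

B ≈ 22.0 μT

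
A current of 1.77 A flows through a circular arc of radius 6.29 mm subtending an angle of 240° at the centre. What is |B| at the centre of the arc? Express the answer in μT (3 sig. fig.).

B ≈ 118 μT

The Biot–Savart field of a circular arc at its centre is B = μ₀Iφ/(4πR), with φ = 4.189 rad.
B = (4π×10⁻⁷ × 1.77 × 4.189) / (4π × 0.00629) = 1.18×10⁻⁴ T.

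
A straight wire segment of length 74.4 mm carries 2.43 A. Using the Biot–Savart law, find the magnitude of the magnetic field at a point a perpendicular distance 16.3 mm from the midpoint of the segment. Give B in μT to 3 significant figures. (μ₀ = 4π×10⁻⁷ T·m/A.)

B ≈ 27.3 μT

For a finite straight segment, B = (μ₀I/4πd)(sinθ₁ + sinθ₂), where θ₁, θ₂ are the angles from the perpendicular to each end.
The perpendicular from the point meets the wire at its midpoint, so each end is L/2 = 0.0372 m away along the wire.
sinθ₁ = 0.0372/√(0.0372²+0.0163²) = 0.9159; sinθ₂ = 0.0372/√(0.0372²+0.0163²) = 0.9159.
B = (4π×10⁻⁷ × 2.43) / (4π × 0.0163) × (0.9159 + 0.9159) = 2.73×10⁻⁵ T.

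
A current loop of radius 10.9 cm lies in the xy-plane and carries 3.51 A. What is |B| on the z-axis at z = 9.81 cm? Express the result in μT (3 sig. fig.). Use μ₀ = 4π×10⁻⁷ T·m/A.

B ≈ 8.31 μT

On the axis of a circular loop, B = μ₀IR² / [2(R²+z²)^(3/2)].
R² + z² = (0.109)² + (0.0981)² = 0.0215 m², and (R²+z²)^(3/2) = 3.15×10⁻³ m³.
B = (4π×10⁻⁷ × 3.51 × 0.01188) / (2 × 3.15×10⁻³) = 8.31×10⁻⁶ T.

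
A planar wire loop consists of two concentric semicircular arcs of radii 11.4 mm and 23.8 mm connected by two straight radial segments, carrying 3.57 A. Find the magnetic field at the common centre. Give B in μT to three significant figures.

The radial connectors point toward the centre, so dl × r̂ = 0 and they contribute nothing.
Each semicircle gives μ₀I/(4R): inner arc 9.84×10⁻⁵ T, outer arc 4.71×10⁻⁵ T.
The two arcs carry current in opposite angular senses, so their fields oppose: B = |9.84×10⁻⁵ − 4.71×10⁻⁵| = 5.13×10⁻⁵ T.

B ≈ 51.3 μT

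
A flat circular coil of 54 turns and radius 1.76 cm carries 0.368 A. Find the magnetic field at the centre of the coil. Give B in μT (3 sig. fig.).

B ≈ 709 μT

For an N-turn flat coil, B = Nμ₀I/(2R) with R = 0.0176 m.
B = 54 × 1.31×10⁻⁵ T = 7.09×10⁻⁴ T.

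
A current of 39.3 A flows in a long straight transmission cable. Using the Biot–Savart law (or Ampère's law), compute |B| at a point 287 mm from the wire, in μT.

For an infinitely long straight wire, B = μ₀I/(2πd).
B = (4π×10⁻⁷ × 39.3) / (2π × 0.287) = 2.74×10⁻⁵ T.

B ≈ 27.4 μT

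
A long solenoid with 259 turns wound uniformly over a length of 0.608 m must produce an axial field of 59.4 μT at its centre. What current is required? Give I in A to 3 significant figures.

Inside a long solenoid B = μ₀nI with n = 426 m⁻¹, so I = B/(μ₀n).
I = 5.94×10⁻⁵ / (4π×10⁻⁷ × 426) = 0.111 A.

I ≈ 0.111 A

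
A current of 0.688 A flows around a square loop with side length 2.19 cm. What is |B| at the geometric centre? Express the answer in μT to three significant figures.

B ≈ 35.5 μT

Each side is a finite straight segment at perpendicular distance d = a/(2 tan(π/4)) = 0.01095 m from the centre, with end-angles ±π/4.
One side contributes B₁ = (μ₀I/4πd)·2 sin(π/4) = 8.89×10⁻⁶ T.
All 4 sides add in the same direction: B = 4 × 8.89×10⁻⁶ = 3.55×10⁻⁵ T.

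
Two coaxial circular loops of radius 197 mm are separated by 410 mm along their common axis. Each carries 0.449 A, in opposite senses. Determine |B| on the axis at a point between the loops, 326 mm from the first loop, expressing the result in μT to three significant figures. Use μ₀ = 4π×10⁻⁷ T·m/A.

B ≈ 0.917 μT

Each loop contributes B = μ₀IR²/[2(R²+z²)^(3/2)] on the axis, with z measured from that loop.
Loop 1 (z = 0.326 m): B₁ = 1.98×10⁻⁷ T. Loop 2 (z = 0.084 m): B₂ = 1.11×10⁻⁶ T.
The fields oppose: B = |B₁ − B₂| = 9.17×10⁻⁷ T.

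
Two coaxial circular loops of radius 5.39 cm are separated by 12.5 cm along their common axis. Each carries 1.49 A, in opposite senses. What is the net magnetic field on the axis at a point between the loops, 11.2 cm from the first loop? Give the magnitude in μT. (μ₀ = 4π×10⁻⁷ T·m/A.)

Each loop contributes B = μ₀IR²/[2(R²+z²)^(3/2)] on the axis, with z measured from that loop.
Loop 1 (z = 0.112 m): B₁ = 1.42×10⁻⁶ T. Loop 2 (z = 0.013 m): B₂ = 1.60×10⁻⁵ T.
The fields oppose: B = |B₁ − B₂| = 1.45×10⁻⁵ T.

B ≈ 14.5 μT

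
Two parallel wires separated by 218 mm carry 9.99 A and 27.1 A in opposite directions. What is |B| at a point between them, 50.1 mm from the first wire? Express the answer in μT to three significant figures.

Each long wire gives B = μ₀I/(2πd). Distances are d₁ = 0.0501 m and d₂ = 0.1679 m.
B₁ = 3.99×10⁻⁵ T, B₂ = 3.23×10⁻⁵ T.
Between antiparallel currents both contributions point the same way, so they add. B = B₁ + B₂ = 3.99×10⁻⁵ + 3.23×10⁻⁵ = 7.22×10⁻⁵ T.

B ≈ 72.2 μT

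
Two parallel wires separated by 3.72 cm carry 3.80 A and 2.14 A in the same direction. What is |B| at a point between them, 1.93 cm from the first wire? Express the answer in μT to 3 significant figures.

Each long wire gives B = μ₀I/(2πd). Distances are d₁ = 0.0193 m and d₂ = 0.0179 m.
B₁ = 3.94×10⁻⁵ T, B₂ = 2.39×10⁻⁵ T.
Between parallel currents the two contributions point in opposite directions, so they subtract. B = |B₁ − B₂| = |3.94×10⁻⁵ − 2.39×10⁻⁵| = 1.55×10⁻⁵ T.

B ≈ 15.5 μT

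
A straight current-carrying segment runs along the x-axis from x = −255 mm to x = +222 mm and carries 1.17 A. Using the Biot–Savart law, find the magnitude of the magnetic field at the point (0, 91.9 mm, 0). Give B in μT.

B ≈ 2.37 μT

For a finite straight segment, B = (μ₀I/4πd)(sinθ₁ + sinθ₂), where θ₁, θ₂ are the angles from the perpendicular to each end.
The perpendicular distance is d = 0.0919 m; the end-offsets along the wire are a = 0.255 m and b = 0.222 m.
sinθ₁ = 0.255/√(0.255²+0.0919²) = 0.9408; sinθ₂ = 0.222/√(0.222²+0.0919²) = 0.9240.
B = (4π×10⁻⁷ × 1.17) / (4π × 0.0919) × (0.9408 + 0.9240) = 2.37×10⁻⁶ T.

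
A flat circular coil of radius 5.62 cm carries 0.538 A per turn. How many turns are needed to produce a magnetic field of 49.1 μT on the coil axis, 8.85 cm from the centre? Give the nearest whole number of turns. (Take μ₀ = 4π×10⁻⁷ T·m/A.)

For an N-turn coil, B = Nμ₀IR²/[2(R²+z²)^(3/2)]. A single turn gives B₁ = 9.27×10⁻⁷ T with R = 0.0562 m, z = 0.0885 m.
N = B/B₁ = 4.91×10⁻⁵ / 9.27×10⁻⁷ = 52.99.

N = 53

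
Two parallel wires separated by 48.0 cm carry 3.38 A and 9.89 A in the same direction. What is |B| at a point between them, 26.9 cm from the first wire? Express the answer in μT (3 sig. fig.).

B ≈ 6.86 μT

Each long wire gives B = μ₀I/(2πd). Distances are d₁ = 0.269 m and d₂ = 0.211 m.
B₁ = 2.51×10⁻⁶ T, B₂ = 9.37×10⁻⁶ T.
Between parallel currents the two contributions point in opposite directions, so they subtract. B = |B₁ − B₂| = |2.51×10⁻⁶ − 9.37×10⁻⁶| = 6.86×10⁻⁶ T.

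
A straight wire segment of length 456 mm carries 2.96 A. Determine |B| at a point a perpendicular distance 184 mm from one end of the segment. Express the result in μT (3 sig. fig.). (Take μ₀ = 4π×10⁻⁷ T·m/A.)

For a finite straight segment, B = (μ₀I/4πd)(sinθ₁ + sinθ₂), where θ₁, θ₂ are the angles from the perpendicular to each end.
The perpendicular foot is at one end, so the two end-offsets along the wire are 0 and L = 0.456 m.
sinθ₁ = 0/√(0²+0.184²) = 0.0000; sinθ₂ = 0.456/√(0.456²+0.184²) = 0.9274.
B = (4π×10⁻⁷ × 2.96) / (4π × 0.184) × (0.0000 + 0.9274) = 1.49×10⁻⁶ T.

B ≈ 1.49 μT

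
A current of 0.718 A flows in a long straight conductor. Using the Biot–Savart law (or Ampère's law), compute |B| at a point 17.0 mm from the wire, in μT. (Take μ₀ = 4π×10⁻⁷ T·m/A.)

B ≈ 8.45 μT

For an infinitely long straight wire, B = μ₀I/(2πd).
B = (4π×10⁻⁷ × 0.718) / (2π × 0.017) = 8.45×10⁻⁶ T.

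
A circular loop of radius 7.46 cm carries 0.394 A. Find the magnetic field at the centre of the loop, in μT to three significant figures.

At the centre of a circular loop the Biot–Savart law gives B = μ₀I/(2R).
B = (4π×10⁻⁷ × 0.394) / (2 × 0.0746) = 3.32×10⁻⁶ T.

B ≈ 3.32 μT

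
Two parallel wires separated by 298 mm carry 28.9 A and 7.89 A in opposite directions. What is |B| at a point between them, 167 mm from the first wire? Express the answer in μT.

Each long wire gives B = μ₀I/(2πd). Distances are d₁ = 0.167 m and d₂ = 0.131 m.
B₁ = 3.46×10⁻⁵ T, B₂ = 1.20×10⁻⁵ T.
Between antiparallel currents both contributions point the same way, so they add. B = B₁ + B₂ = 3.46×10⁻⁵ + 1.20×10⁻⁵ = 4.67×10⁻⁵ T.

B ≈ 46.7 μT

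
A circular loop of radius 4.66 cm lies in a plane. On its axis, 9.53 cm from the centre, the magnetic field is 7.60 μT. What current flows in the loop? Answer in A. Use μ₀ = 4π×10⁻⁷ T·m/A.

I ≈ 6.65 A

On the axis of a loop, B = μ₀IR²/[2(R²+z²)^(3/2)], so I = 2B(R²+z²)^(3/2)/(μ₀R²).
R² + z² = 0.002172 + 0.009082 = 0.01125 m²; raised to 3/2 gives 1.19×10⁻³ m³.
I = 2 × 7.60×10⁻⁶ × 1.19×10⁻³ / (1.26×10⁻⁶ × 0.002172) = 6.65 A.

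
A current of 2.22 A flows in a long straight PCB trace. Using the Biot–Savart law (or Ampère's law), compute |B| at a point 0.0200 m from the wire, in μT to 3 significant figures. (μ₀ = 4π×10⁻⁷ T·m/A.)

B ≈ 22.2 μT

For an infinitely long straight wire, B = μ₀I/(2πd).
B = (4π×10⁻⁷ × 2.22) / (2π × 0.02) = 2.22×10⁻⁵ T.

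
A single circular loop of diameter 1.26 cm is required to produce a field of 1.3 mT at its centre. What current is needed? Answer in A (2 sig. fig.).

I ≈ 13 A

At the centre of a circular loop B = μ₀I/(2R), so I = 2RB/μ₀.
With R = 0.0063 m, I = 2 × 0.0063 × 1.30×10⁻³ / (4π×10⁻⁷) = 13.0 A.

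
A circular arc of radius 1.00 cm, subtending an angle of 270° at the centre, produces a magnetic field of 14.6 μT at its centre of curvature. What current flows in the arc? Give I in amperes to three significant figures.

I ≈ 0.310 A

For a circular arc, B = μ₀Iφ/(4πR) with φ in radians; here φ = 4.712 rad.
So I = 4πRB/(μ₀φ) = 4π × 0.01 × 1.46×10⁻⁵ / (4π×10⁻⁷ × 4.712) = 0.310 A.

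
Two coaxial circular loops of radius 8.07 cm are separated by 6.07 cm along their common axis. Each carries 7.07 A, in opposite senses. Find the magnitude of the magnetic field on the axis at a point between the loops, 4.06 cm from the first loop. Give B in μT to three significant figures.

Each loop contributes B = μ₀IR²/[2(R²+z²)^(3/2)] on the axis, with z measured from that loop.
Loop 1 (z = 0.0406 m): B₁ = 3.92×10⁻⁵ T. Loop 2 (z = 0.0201 m): B₂ = 5.03×10⁻⁵ T.
The fields oppose: B = |B₁ − B₂| = 1.11×10⁻⁵ T.

B ≈ 11.1 μT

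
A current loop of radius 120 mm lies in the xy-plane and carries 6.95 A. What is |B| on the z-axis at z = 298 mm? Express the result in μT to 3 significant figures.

On the axis of a circular loop, B = μ₀IR² / [2(R²+z²)^(3/2)].
R² + z² = (0.12)² + (0.298)² = 0.1032 m², and (R²+z²)^(3/2) = 3.32×10⁻² m³.
B = (4π×10⁻⁷ × 6.95 × 0.0144) / (2 × 3.32×10⁻²) = 1.90×10⁻⁶ T.

B ≈ 1.90 μT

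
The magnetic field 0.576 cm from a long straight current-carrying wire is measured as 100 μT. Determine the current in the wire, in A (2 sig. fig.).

For a long straight wire B = μ₀I/(2πd), so I = 2πdB/μ₀.
I = 2π × 0.00576 × 1.00×10⁻⁴ / (4π×10⁻⁷) = 2.88 A.

I ≈ 2.9 A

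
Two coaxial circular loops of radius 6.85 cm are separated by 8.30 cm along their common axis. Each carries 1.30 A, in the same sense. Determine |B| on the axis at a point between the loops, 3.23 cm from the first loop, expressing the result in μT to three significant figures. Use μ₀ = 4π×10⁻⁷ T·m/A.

B ≈ 15.0 μT

Each loop contributes B = μ₀IR²/[2(R²+z²)^(3/2)] on the axis, with z measured from that loop.
Loop 1 (z = 0.0323 m): B₁ = 8.82×10⁻⁶ T. Loop 2 (z = 0.0507 m): B₂ = 6.19×10⁻⁶ T.
The fields add: B = B₁ + B₂ = 1.50×10⁻⁵ T.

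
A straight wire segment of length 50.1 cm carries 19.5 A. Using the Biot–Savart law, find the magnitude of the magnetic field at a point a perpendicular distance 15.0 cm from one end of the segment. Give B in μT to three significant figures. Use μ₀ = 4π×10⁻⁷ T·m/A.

B ≈ 12.5 μT

For a finite straight segment, B = (μ₀I/4πd)(sinθ₁ + sinθ₂), where θ₁, θ₂ are the angles from the perpendicular to each end.
The perpendicular foot is at one end, so the two end-offsets along the wire are 0 and L = 0.501 m.
sinθ₁ = 0/√(0²+0.15²) = 0.0000; sinθ₂ = 0.501/√(0.501²+0.15²) = 0.9580.
B = (4π×10⁻⁷ × 19.5) / (4π × 0.15) × (0.0000 + 0.9580) = 1.25×10⁻⁵ T.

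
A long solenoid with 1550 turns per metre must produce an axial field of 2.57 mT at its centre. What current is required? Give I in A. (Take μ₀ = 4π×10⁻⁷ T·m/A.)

Inside a long solenoid B = μ₀nI with n = 1550 m⁻¹, so I = B/(μ₀n).
I = 2.57×10⁻³ / (4π×10⁻⁷ × 1550) = 1.32 A.

I ≈ 1.32 A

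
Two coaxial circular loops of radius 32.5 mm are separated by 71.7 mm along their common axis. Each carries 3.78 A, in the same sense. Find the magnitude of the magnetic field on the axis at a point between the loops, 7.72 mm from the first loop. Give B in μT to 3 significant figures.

B ≈ 74.1 μT

Each loop contributes B = μ₀IR²/[2(R²+z²)^(3/2)] on the axis, with z measured from that loop.
Loop 1 (z = 0.00772 m): B₁ = 6.73×10⁻⁵ T. Loop 2 (z = 0.06398 m): B₂ = 6.79×10⁻⁶ T.
The fields add: B = B₁ + B₂ = 7.41×10⁻⁵ T.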